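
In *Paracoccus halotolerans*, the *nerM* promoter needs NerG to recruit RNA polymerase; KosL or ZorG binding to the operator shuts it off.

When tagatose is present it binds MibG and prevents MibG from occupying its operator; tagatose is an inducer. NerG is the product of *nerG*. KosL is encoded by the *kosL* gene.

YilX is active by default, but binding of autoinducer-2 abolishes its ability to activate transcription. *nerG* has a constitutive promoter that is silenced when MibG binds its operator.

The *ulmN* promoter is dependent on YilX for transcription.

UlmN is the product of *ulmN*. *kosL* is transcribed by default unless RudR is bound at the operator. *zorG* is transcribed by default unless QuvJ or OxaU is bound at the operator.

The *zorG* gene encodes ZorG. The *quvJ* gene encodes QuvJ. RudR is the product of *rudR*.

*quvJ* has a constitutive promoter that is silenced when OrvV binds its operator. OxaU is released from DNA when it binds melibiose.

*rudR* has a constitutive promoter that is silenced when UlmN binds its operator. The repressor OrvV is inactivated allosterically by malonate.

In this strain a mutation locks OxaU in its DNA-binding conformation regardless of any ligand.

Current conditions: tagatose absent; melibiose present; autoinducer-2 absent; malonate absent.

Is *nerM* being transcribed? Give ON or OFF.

Autoinducer-2 is absent, so YilX is active.
No repressor is bound and YilX is active, so *ulmN* is transcribed.
So UlmN is produced and active.
With repressor UlmN bound, *rudR* is not transcribed.
So RudR is not produced.
With no repressor bound, *kosL* is transcribed.
So KosL is produced and active.
Malonate is absent, so OrvV is active.
With repressor OrvV bound, *quvJ* is not transcribed.
So QuvJ is not produced.
OxaU is constitutively active in this strain.
With repressor OxaU bound, *zorG* is not transcribed.
So ZorG is not produced.
Tagatose is absent, so MibG is active.
With repressor MibG bound, *nerG* is not transcribed.
So NerG is not produced.
With repressor KosL bound, *nerM* is not transcribed.

OFF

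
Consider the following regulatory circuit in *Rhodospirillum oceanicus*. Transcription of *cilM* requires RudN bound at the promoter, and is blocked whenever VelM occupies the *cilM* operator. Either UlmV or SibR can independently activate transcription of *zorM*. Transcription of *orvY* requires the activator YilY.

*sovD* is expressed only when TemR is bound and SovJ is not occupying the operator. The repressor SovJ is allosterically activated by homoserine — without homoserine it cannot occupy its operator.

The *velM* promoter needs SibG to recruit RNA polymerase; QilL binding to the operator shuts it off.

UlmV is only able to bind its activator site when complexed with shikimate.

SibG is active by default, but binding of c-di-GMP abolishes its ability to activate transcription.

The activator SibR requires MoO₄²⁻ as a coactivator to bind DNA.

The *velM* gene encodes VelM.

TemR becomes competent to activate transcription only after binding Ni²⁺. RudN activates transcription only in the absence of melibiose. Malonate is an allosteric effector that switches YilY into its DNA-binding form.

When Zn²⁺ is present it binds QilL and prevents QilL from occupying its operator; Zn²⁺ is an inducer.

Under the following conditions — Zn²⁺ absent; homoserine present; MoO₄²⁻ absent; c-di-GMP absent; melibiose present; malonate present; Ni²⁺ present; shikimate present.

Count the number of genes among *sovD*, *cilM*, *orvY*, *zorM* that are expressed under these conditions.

2

Homoserine is present, so SovJ is active.
Ni²⁺ is present, so TemR is active.
With repressor SovJ bound, *sovD* is not transcribed.
→ *sovD* is OFF.
Melibiose is present, so RudN is inactive.
c-di-GMP is absent, so SibG is active.
Zn²⁺ is absent, so QilL is active.
With repressor QilL bound, *velM* is not transcribed.
So VelM is not produced.
Required activator RudN is absent, so *cilM* is not transcribed.
→ *cilM* is OFF.
Malonate is present, so YilY is active.
No repressor is bound and YilY is active, so *orvY* is transcribed.
→ *orvY* is ON.
Shikimate is present, so UlmV is active.
MoO₄²⁻ is absent, so SibR is inactive.
Activator UlmV is present, so *zorM* is transcribed.
→ *zorM* is ON.
2 of the 4 genes are transcribed.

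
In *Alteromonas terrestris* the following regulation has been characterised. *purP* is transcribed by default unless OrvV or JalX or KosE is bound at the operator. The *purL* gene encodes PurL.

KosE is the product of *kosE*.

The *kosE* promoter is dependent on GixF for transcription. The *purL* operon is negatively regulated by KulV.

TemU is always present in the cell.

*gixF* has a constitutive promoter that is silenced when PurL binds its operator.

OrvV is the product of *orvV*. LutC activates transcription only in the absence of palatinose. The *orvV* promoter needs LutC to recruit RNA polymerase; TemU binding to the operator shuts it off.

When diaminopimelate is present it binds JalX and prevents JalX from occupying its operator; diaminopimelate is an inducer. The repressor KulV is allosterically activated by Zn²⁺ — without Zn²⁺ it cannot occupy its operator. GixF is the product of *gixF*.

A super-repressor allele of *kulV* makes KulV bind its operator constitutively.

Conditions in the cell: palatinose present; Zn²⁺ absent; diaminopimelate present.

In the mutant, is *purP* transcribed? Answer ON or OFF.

OFF

Palatinose is present, so LutC is inactive.
TemU is produced constitutively and is active.
With repressor TemU bound, *orvV* is not transcribed.
So OrvV is not produced.
Diaminopimelate is present, so JalX is inactive.
KulV is constitutively active in this strain.
With repressor KulV bound, *purL* is not transcribed.
So PurL is not produced.
With no repressor bound, *gixF* is transcribed.
So GixF is produced and active.
No repressor is bound and GixF is active, so *kosE* is transcribed.
So KosE is produced and active.
With repressor KosE bound, *purP* is not transcribed.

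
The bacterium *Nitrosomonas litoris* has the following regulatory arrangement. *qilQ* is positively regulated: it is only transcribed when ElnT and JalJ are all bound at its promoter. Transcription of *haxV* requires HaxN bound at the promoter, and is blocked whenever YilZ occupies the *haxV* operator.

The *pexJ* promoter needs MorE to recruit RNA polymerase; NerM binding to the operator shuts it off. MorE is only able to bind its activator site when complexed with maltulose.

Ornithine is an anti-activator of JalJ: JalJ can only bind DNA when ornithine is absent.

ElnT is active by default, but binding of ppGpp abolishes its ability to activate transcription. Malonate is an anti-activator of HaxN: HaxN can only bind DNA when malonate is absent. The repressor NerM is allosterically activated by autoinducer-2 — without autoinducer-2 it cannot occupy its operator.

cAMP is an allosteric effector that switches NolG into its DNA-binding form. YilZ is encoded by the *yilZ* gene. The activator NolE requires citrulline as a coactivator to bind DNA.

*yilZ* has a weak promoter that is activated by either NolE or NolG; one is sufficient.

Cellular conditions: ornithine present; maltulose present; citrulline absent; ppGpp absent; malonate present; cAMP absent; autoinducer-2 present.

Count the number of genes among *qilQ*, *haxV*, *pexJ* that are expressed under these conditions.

0

ppGpp is absent, so ElnT is active.
Ornithine is present, so JalJ is inactive.
Required activator JalJ is absent, so *qilQ* is not transcribed.
→ *qilQ* is OFF.
Citrulline is absent, so NolE is inactive.
cAMP is absent, so NolG is inactive.
No activator is available at the *yilZ* promoter, so *yilZ* is not transcribed.
So YilZ is not produced.
Malonate is present, so HaxN is inactive.
Required activator HaxN is absent, so *haxV* is not transcribed.
→ *haxV* is OFF.
Maltulose is present, so MorE is active.
Autoinducer-2 is present, so NerM is active.
With repressor NerM bound, *pexJ* is not transcribed.
→ *pexJ* is OFF.
0 of the 3 genes are transcribed.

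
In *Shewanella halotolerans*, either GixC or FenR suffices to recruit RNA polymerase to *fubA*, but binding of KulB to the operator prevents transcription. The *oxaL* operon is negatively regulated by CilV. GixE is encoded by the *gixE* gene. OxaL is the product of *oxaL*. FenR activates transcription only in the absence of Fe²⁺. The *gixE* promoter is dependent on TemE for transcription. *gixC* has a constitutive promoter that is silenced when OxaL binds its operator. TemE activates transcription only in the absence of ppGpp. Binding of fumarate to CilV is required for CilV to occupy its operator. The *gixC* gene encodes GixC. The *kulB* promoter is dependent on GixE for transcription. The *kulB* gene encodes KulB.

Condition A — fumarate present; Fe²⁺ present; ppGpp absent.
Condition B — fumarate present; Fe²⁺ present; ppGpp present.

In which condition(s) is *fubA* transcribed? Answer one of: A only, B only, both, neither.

Condition A:
Fumarate is present, so CilV is active.
With repressor CilV bound, *oxaL* is not transcribed.
So OxaL is not produced.
With no repressor bound, *gixC* is transcribed.
So GixC is produced and active.
Fe²⁺ is present, so FenR is inactive.
ppGpp is absent, so TemE is active.
No repressor is bound and TemE is active, so *gixE* is transcribed.
So GixE is produced and active.
No repressor is bound and GixE is active, so *kulB* is transcribed.
So KulB is produced and active.
With repressor KulB bound, *fubA* is not transcribed.
→ *fubA* is OFF in A.
Condition B:
Fumarate is present, so CilV is active.
With repressor CilV bound, *oxaL* is not transcribed.
So OxaL is not produced.
With no repressor bound, *gixC* is transcribed.
So GixC is produced and active.
Fe²⁺ is present, so FenR is inactive.
ppGpp is present, so TemE is inactive.
Required activator TemE is absent, so *gixE* is not transcribed.
So GixE is not produced.
Required activator GixE is absent, so *kulB* is not transcribed.
So KulB is not produced.
Activator GixC is present, so *fubA* is transcribed.
→ *fubA* is ON in B.

B only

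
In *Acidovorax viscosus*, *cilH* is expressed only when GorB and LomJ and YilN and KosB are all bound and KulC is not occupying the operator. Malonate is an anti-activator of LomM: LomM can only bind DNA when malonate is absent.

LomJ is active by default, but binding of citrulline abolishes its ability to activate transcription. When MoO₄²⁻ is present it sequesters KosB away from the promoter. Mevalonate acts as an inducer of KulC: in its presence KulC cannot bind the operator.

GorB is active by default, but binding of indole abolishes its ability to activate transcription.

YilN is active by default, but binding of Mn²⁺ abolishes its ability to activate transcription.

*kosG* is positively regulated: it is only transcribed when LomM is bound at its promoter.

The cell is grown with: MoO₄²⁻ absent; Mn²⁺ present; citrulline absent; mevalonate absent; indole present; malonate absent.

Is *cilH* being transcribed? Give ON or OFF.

Indole is present, so GorB is inactive.
Mevalonate is absent, so KulC is active.
Citrulline is absent, so LomJ is active.
Mn²⁺ is present, so YilN is inactive.
MoO₄²⁻ is absent, so KosB is active.
With repressor KulC bound, *cilH* is not transcribed.

OFF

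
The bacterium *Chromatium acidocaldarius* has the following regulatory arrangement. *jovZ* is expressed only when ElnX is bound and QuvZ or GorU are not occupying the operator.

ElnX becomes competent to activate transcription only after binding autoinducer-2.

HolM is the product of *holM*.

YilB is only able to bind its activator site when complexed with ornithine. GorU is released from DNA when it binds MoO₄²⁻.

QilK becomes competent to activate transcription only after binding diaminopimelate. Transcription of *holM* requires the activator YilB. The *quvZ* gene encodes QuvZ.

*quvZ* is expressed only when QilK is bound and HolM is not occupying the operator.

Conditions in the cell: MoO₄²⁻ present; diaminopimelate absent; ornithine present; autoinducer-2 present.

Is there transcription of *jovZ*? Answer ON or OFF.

Ornithine is present, so YilB is active.
No repressor is bound and YilB is active, so *holM* is transcribed.
So HolM is produced and active.
Diaminopimelate is absent, so QilK is inactive.
With repressor HolM bound, *quvZ* is not transcribed.
So QuvZ is not produced.
Autoinducer-2 is present, so ElnX is active.
MoO₄²⁻ is present, so GorU is inactive.
No repressor is bound and ElnX is active, so *jovZ* is transcribed.

ON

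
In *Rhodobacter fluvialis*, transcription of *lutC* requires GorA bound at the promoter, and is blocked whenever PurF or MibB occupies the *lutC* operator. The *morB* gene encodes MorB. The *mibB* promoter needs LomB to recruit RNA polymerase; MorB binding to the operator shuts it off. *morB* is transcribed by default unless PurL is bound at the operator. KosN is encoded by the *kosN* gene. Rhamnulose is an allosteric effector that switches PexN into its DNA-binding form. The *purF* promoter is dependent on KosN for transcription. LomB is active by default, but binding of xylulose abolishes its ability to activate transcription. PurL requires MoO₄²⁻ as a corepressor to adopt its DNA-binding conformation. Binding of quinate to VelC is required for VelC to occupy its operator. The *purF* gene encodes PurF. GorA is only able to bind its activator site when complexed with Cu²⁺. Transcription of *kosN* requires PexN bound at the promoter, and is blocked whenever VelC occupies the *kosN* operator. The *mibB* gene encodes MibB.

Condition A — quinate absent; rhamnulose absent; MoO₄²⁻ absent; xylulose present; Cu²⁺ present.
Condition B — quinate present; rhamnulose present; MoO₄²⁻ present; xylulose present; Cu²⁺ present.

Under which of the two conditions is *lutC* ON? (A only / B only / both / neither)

both

Condition A:
Quinate is absent, so VelC is inactive.
Rhamnulose is absent, so PexN is inactive.
Required activator PexN is absent, so *kosN* is not transcribed.
So KosN is not produced.
Required activator KosN is absent, so *purF* is not transcribed.
So PurF is not produced.
MoO₄²⁻ is absent, so PurL is inactive.
With no repressor bound, *morB* is transcribed.
So MorB is produced and active.
Xylulose is present, so LomB is inactive.
With repressor MorB bound, *mibB* is not transcribed.
So MibB is not produced.
Cu²⁺ is present, so GorA is active.
No repressor is bound and GorA is active, so *lutC* is transcribed.
→ *lutC* is ON in A.
Condition B:
Quinate is present, so VelC is active.
Rhamnulose is present, so PexN is active.
With repressor VelC bound, *kosN* is not transcribed.
So KosN is not produced.
Required activator KosN is absent, so *purF* is not transcribed.
So PurF is not produced.
MoO₄²⁻ is present, so PurL is active.
With repressor PurL bound, *morB* is not transcribed.
So MorB is not produced.
Xylulose is present, so LomB is inactive.
Required activator LomB is absent, so *mibB* is not transcribed.
So MibB is not produced.
Cu²⁺ is present, so GorA is active.
No repressor is bound and GorA is active, so *lutC* is transcribed.
→ *lutC* is ON in B.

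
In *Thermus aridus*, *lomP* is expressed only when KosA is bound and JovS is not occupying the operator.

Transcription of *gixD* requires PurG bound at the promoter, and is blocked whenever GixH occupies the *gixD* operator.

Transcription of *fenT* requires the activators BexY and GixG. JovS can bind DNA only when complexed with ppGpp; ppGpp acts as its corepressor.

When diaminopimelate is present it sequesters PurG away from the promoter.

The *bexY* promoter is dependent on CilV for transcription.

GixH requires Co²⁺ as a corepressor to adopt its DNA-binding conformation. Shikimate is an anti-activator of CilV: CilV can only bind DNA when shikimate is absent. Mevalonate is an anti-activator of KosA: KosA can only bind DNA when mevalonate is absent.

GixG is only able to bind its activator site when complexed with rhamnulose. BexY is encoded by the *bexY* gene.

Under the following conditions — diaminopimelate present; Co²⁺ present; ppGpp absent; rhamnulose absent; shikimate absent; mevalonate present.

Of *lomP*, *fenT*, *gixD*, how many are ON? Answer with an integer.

ppGpp is absent, so JovS is inactive.
Mevalonate is present, so KosA is inactive.
Required activator KosA is absent, so *lomP* is not transcribed.
→ *lomP* is OFF.
Shikimate is absent, so CilV is active.
No repressor is bound and CilV is active, so *bexY* is transcribed.
So BexY is produced and active.
Rhamnulose is absent, so GixG is inactive.
Required activator GixG is absent, so *fenT* is not transcribed.
→ *fenT* is OFF.
Co²⁺ is present, so GixH is active.
Diaminopimelate is present, so PurG is inactive.
With repressor GixH bound, *gixD* is not transcribed.
→ *gixD* is OFF.
0 of the 3 genes are transcribed.

0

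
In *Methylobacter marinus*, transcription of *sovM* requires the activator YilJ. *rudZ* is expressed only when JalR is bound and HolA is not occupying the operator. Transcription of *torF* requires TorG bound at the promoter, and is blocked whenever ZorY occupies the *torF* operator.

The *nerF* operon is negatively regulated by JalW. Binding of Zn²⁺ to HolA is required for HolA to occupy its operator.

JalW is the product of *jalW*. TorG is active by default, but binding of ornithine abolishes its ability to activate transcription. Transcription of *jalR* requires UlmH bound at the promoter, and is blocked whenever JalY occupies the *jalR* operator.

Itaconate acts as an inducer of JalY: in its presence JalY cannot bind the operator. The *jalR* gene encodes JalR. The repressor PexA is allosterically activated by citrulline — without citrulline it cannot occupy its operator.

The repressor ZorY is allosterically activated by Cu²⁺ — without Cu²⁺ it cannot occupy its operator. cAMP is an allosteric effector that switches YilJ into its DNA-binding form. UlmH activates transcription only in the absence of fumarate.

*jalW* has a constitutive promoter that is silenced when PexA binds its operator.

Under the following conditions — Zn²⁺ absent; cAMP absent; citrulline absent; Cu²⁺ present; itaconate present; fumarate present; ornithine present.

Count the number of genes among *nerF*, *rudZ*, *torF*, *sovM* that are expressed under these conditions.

0

Citrulline is absent, so PexA is inactive.
With no repressor bound, *jalW* is transcribed.
So JalW is produced and active.
With repressor JalW bound, *nerF* is not transcribed.
→ *nerF* is OFF.
Itaconate is present, so JalY is inactive.
Fumarate is present, so UlmH is inactive.
Required activator UlmH is absent, so *jalR* is not transcribed.
So JalR is not produced.
Zn²⁺ is absent, so HolA is inactive.
Required activator JalR is absent, so *rudZ* is not transcribed.
→ *rudZ* is OFF.
Cu²⁺ is present, so ZorY is active.
Ornithine is present, so TorG is inactive.
With repressor ZorY bound, *torF* is not transcribed.
→ *torF* is OFF.
cAMP is absent, so YilJ is inactive.
Required activator YilJ is absent, so *sovM* is not transcribed.
→ *sovM* is OFF.
0 of the 4 genes are transcribed.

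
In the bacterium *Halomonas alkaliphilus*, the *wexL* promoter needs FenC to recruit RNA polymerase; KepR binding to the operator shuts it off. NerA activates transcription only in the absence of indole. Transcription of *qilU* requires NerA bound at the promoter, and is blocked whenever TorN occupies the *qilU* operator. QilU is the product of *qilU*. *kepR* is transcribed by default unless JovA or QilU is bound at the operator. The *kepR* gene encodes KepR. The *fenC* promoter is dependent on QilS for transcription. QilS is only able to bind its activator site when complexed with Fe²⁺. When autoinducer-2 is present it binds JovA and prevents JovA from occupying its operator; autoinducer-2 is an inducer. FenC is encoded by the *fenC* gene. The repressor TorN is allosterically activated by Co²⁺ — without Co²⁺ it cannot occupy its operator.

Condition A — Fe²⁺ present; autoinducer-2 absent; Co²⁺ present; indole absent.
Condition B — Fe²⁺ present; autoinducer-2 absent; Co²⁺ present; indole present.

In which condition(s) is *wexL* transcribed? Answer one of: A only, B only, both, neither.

Condition A:
Fe²⁺ is present, so QilS is active.
No repressor is bound and QilS is active, so *fenC* is transcribed.
So FenC is produced and active.
Autoinducer-2 is absent, so JovA is active.
Co²⁺ is present, so TorN is active.
Indole is absent, so NerA is active.
With repressor TorN bound, *qilU* is not transcribed.
So QilU is not produced.
With repressor JovA bound, *kepR* is not transcribed.
So KepR is not produced.
No repressor is bound and FenC is active, so *wexL* is transcribed.
→ *wexL* is ON in A.
Condition B:
Fe²⁺ is present, so QilS is active.
No repressor is bound and QilS is active, so *fenC* is transcribed.
So FenC is produced and active.
Autoinducer-2 is absent, so JovA is active.
Co²⁺ is present, so TorN is active.
Indole is present, so NerA is inactive.
With repressor TorN bound, *qilU* is not transcribed.
So QilU is not produced.
With repressor JovA bound, *kepR* is not transcribed.
So KepR is not produced.
No repressor is bound and FenC is active, so *wexL* is transcribed.
→ *wexL* is ON in B.

both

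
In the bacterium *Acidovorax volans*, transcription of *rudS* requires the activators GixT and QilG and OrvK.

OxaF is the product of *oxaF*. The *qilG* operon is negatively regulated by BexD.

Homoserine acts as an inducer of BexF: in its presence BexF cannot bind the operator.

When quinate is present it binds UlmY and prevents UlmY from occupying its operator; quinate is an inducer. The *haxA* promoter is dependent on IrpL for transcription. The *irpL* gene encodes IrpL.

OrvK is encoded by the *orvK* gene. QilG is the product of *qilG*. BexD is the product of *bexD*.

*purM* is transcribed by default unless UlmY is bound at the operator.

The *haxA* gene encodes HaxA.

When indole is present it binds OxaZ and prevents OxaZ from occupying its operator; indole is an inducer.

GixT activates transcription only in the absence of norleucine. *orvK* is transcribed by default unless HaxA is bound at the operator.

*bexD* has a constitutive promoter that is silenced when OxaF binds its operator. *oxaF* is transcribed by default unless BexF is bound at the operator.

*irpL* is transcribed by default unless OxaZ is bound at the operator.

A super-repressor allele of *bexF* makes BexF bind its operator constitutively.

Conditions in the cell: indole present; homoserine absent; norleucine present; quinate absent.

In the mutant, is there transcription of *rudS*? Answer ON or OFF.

Norleucine is present, so GixT is inactive.
BexF is constitutively active in this strain.
With repressor BexF bound, *oxaF* is not transcribed.
So OxaF is not produced.
With no repressor bound, *bexD* is transcribed.
So BexD is produced and active.
With repressor BexD bound, *qilG* is not transcribed.
So QilG is not produced.
Indole is present, so OxaZ is inactive.
With no repressor bound, *irpL* is transcribed.
So IrpL is produced and active.
No repressor is bound and IrpL is active, so *haxA* is transcribed.
So HaxA is produced and active.
With repressor HaxA bound, *orvK* is not transcribed.
So OrvK is not produced.
Required activator GixT is absent, so *rudS* is not transcribed.

OFF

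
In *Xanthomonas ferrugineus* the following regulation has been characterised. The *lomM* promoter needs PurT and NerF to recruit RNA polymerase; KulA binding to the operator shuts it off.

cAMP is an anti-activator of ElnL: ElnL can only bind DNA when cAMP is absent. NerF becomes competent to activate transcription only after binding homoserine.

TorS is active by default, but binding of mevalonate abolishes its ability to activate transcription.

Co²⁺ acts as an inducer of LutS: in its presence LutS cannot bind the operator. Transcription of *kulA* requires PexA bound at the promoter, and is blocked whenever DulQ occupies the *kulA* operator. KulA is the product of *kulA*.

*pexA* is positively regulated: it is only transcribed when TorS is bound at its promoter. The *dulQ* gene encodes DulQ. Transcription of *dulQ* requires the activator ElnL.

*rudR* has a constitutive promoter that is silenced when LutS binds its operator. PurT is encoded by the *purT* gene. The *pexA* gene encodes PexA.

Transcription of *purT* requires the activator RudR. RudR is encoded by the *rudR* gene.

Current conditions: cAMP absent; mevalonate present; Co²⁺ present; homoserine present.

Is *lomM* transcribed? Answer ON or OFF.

Co²⁺ is present, so LutS is inactive.
With no repressor bound, *rudR* is transcribed.
So RudR is produced and active.
No repressor is bound and RudR is active, so *purT* is transcribed.
So PurT is produced and active.
Homoserine is present, so NerF is active.
Mevalonate is present, so TorS is inactive.
Required activator TorS is absent, so *pexA* is not transcribed.
So PexA is not produced.
cAMP is absent, so ElnL is active.
No repressor is bound and ElnL is active, so *dulQ* is transcribed.
So DulQ is produced and active.
With repressor DulQ bound, *kulA* is not transcribed.
So KulA is not produced.
No repressor is bound and PurT and NerF are active, so *lomM* is transcribed.

ON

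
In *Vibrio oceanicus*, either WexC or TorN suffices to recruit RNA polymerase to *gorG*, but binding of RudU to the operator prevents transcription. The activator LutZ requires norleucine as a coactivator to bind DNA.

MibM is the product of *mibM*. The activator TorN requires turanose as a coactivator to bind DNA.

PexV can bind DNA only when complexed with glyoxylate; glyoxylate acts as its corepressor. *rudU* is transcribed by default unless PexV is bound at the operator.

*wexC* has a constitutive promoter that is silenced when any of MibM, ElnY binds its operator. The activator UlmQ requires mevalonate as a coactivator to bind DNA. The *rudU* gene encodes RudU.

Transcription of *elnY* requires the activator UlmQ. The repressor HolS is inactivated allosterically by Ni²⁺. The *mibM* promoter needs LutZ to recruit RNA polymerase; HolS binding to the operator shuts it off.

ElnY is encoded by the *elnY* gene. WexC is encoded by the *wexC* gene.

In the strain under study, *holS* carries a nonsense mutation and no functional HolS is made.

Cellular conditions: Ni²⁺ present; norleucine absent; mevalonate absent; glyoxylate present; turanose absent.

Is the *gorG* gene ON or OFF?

HolS is non-functional in this strain, so it has no effect.
Norleucine is absent, so LutZ is inactive.
Required activator LutZ is absent, so *mibM* is not transcribed.
So MibM is not produced.
Mevalonate is absent, so UlmQ is inactive.
Required activator UlmQ is absent, so *elnY* is not transcribed.
So ElnY is not produced.
With no repressor bound, *wexC* is transcribed.
So WexC is produced and active.
Turanose is absent, so TorN is inactive.
Glyoxylate is present, so PexV is active.
With repressor PexV bound, *rudU* is not transcribed.
So RudU is not produced.
Activator WexC is present, so *gorG* is transcribed.

ON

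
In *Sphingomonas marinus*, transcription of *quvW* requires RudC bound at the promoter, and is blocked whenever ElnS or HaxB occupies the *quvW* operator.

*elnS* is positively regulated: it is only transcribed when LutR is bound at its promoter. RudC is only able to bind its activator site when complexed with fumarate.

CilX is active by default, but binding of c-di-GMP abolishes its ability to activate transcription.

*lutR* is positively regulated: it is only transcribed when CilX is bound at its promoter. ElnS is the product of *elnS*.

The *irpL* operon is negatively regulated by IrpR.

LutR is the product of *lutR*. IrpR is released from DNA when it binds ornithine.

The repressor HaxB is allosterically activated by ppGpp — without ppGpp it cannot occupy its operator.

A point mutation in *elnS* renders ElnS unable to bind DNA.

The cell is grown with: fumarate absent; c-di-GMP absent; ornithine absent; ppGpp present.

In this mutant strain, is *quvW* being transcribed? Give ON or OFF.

OFF

Fumarate is absent, so RudC is inactive.
ElnS is non-functional in this strain, so it has no effect.
ppGpp is present, so HaxB is active.
With repressor HaxB bound, *quvW* is not transcribed.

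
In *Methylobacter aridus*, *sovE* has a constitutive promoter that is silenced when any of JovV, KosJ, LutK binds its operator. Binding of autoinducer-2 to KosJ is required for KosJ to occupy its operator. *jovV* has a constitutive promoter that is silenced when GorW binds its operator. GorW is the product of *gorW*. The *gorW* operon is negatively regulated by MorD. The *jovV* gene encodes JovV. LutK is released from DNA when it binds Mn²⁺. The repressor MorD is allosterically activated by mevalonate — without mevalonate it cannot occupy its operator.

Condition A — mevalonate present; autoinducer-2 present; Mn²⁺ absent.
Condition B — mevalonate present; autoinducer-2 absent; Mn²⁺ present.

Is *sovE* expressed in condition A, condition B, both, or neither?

Condition A:
Mevalonate is present, so MorD is active.
With repressor MorD bound, *gorW* is not transcribed.
So GorW is not produced.
With no repressor bound, *jovV* is transcribed.
So JovV is produced and active.
Autoinducer-2 is present, so KosJ is active.
Mn²⁺ is absent, so LutK is active.
With repressor JovV bound, *sovE* is not transcribed.
→ *sovE* is OFF in A.
Condition B:
Mevalonate is present, so MorD is active.
With repressor MorD bound, *gorW* is not transcribed.
So GorW is not produced.
With no repressor bound, *jovV* is transcribed.
So JovV is produced and active.
Autoinducer-2 is absent, so KosJ is inactive.
Mn²⁺ is present, so LutK is inactive.
With repressor JovV bound, *sovE* is not transcribed.
→ *sovE* is OFF in B.

neither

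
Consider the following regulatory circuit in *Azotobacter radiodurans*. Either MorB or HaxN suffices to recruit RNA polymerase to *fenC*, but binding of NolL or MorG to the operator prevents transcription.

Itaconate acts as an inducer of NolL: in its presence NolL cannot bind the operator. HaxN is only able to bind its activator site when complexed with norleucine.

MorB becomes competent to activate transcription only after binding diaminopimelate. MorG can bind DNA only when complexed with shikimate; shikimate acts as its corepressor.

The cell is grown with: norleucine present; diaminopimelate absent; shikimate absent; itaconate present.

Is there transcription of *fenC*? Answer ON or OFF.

ON

Itaconate is present, so NolL is inactive.
Diaminopimelate is absent, so MorB is inactive.
Shikimate is absent, so MorG is inactive.
Norleucine is present, so HaxN is active.
Activator HaxN is present, so *fenC* is transcribed.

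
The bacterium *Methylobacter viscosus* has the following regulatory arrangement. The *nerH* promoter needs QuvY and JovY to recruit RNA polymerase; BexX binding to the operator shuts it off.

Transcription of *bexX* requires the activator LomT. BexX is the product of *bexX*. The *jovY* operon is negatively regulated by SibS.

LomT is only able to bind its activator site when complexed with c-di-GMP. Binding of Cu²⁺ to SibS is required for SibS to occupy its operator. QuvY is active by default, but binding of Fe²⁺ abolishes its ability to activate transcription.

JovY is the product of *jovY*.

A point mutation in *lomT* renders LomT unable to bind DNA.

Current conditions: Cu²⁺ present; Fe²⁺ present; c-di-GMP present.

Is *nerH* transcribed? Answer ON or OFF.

Fe²⁺ is present, so QuvY is inactive.
LomT is non-functional in this strain, so it has no effect.
Required activator LomT is absent, so *bexX* is not transcribed.
So BexX is not produced.
Cu²⁺ is present, so SibS is active.
With repressor SibS bound, *jovY* is not transcribed.
So JovY is not produced.
Required activator QuvY is absent, so *nerH* is not transcribed.

OFF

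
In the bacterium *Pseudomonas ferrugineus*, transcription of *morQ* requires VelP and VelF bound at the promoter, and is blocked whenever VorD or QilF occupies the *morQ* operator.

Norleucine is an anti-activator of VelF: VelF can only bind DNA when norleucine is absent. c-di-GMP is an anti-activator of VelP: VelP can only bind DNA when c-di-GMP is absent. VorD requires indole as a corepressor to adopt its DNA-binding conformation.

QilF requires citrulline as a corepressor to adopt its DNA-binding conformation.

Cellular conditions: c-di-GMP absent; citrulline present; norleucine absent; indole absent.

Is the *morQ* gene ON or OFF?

OFF

c-di-GMP is absent, so VelP is active.
Indole is absent, so VorD is inactive.
Norleucine is absent, so VelF is active.
Citrulline is present, so QilF is active.
With repressor QilF bound, *morQ* is not transcribed.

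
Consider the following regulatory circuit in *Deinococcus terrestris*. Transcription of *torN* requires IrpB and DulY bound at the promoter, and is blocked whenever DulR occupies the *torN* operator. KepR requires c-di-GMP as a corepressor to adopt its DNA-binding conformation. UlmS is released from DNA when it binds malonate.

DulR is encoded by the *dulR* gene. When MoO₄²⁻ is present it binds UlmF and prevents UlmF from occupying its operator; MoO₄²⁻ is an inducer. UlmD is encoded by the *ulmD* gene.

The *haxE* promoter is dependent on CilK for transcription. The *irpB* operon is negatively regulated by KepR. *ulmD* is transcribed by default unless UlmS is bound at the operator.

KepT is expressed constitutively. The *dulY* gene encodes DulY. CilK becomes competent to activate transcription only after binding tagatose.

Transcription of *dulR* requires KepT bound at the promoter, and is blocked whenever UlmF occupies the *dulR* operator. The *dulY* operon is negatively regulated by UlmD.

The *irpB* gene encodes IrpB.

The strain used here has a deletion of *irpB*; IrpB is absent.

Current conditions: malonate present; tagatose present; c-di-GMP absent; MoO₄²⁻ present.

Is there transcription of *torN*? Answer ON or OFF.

OFF

IrpB is non-functional in this strain, so it has no effect.
Malonate is present, so UlmS is inactive.
With no repressor bound, *ulmD* is transcribed.
So UlmD is produced and active.
With repressor UlmD bound, *dulY* is not transcribed.
So DulY is not produced.
MoO₄²⁻ is present, so UlmF is inactive.
KepT is produced constitutively and is active.
No repressor is bound and KepT is active, so *dulR* is transcribed.
So DulR is produced and active.
With repressor DulR bound, *torN* is not transcribed.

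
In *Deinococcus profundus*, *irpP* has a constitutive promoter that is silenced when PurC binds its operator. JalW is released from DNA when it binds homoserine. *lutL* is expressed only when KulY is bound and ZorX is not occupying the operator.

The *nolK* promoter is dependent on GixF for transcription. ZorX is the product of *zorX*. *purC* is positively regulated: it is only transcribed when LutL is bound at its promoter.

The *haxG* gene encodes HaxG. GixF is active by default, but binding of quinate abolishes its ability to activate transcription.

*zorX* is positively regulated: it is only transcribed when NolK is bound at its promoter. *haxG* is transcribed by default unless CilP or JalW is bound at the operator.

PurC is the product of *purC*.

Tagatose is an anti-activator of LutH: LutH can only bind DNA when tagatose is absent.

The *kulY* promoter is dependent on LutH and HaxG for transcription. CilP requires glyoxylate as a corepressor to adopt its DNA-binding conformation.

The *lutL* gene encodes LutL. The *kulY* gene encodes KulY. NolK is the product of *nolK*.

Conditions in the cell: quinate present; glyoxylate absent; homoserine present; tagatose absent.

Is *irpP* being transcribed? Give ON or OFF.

OFF

Quinate is present, so GixF is inactive.
Required activator GixF is absent, so *nolK* is not transcribed.
So NolK is not produced.
Required activator NolK is absent, so *zorX* is not transcribed.
So ZorX is not produced.
Tagatose is absent, so LutH is active.
Glyoxylate is absent, so CilP is inactive.
Homoserine is present, so JalW is inactive.
With no repressor bound, *haxG* is transcribed.
So HaxG is produced and active.
No repressor is bound and LutH and HaxG are active, so *kulY* is transcribed.
So KulY is produced and active.
No repressor is bound and KulY is active, so *lutL* is transcribed.
So LutL is produced and active.
No repressor is bound and LutL is active, so *purC* is transcribed.
So PurC is produced and active.
With repressor PurC bound, *irpP* is not transcribed.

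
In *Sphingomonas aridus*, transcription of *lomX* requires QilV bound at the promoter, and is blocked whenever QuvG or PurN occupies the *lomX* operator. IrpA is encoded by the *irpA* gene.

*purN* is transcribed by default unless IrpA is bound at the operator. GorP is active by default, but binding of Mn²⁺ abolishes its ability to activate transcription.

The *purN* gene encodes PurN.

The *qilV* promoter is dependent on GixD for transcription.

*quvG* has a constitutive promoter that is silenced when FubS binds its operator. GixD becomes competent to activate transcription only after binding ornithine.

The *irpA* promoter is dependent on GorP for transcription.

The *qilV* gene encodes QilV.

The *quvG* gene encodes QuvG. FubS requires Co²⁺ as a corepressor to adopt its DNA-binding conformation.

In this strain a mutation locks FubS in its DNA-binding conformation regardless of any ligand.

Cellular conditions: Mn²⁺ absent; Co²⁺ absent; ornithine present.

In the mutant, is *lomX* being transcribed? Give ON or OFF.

ON

Ornithine is present, so GixD is active.
No repressor is bound and GixD is active, so *qilV* is transcribed.
So QilV is produced and active.
FubS is constitutively active in this strain.
With repressor FubS bound, *quvG* is not transcribed.
So QuvG is not produced.
Mn²⁺ is absent, so GorP is active.
No repressor is bound and GorP is active, so *irpA* is transcribed.
So IrpA is produced and active.
With repressor IrpA bound, *purN* is not transcribed.
So PurN is not produced.
No repressor is bound and QilV is active, so *lomX* is transcribed.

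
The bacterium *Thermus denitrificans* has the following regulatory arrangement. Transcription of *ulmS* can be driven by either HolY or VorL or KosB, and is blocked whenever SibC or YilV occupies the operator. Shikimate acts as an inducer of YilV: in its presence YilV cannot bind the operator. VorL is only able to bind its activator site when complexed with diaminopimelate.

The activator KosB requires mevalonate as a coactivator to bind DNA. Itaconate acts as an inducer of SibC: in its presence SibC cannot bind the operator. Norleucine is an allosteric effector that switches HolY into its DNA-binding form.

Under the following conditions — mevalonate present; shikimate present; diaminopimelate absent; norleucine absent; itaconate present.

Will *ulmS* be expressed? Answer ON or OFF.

ON

Itaconate is present, so SibC is inactive.
Norleucine is absent, so HolY is inactive.
Diaminopimelate is absent, so VorL is inactive.
Mevalonate is present, so KosB is active.
Shikimate is present, so YilV is inactive.
Activator KosB is present, so *ulmS* is transcribed.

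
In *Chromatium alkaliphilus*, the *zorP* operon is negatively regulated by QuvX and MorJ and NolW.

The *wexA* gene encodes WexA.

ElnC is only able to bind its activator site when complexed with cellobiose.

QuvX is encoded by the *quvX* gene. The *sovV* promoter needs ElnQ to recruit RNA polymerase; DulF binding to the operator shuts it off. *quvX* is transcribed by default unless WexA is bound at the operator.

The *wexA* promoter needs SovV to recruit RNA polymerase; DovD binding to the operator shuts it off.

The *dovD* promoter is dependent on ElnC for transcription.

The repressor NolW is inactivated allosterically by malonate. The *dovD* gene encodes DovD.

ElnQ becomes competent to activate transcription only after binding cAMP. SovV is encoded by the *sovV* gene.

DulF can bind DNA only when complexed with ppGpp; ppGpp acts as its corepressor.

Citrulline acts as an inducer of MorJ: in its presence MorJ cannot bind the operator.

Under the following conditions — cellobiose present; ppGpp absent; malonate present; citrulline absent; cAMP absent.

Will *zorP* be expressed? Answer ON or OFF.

OFF

Cellobiose is present, so ElnC is active.
No repressor is bound and ElnC is active, so *dovD* is transcribed.
So DovD is produced and active.
ppGpp is absent, so DulF is inactive.
cAMP is absent, so ElnQ is inactive.
Required activator ElnQ is absent, so *sovV* is not transcribed.
So SovV is not produced.
With repressor DovD bound, *wexA* is not transcribed.
So WexA is not produced.
With no repressor bound, *quvX* is transcribed.
So QuvX is produced and active.
Citrulline is absent, so MorJ is active.
Malonate is present, so NolW is inactive.
With repressor QuvX bound, *zorP* is not transcribed.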